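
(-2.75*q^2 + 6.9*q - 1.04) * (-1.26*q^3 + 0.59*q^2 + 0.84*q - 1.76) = 3.465*q^5 - 10.3165*q^4 + 3.0714*q^3 + 10.0224*q^2 - 13.0176*q + 1.8304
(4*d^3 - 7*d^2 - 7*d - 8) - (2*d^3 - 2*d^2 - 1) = 2*d^3 - 5*d^2 - 7*d - 7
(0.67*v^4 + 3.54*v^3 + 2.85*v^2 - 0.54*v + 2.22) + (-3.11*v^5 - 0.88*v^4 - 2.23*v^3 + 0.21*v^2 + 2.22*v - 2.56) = -3.11*v^5 - 0.21*v^4 + 1.31*v^3 + 3.06*v^2 + 1.68*v - 0.34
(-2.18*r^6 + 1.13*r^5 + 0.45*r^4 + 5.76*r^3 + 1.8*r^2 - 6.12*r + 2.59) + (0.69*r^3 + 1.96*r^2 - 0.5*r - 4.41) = -2.18*r^6 + 1.13*r^5 + 0.45*r^4 + 6.45*r^3 + 3.76*r^2 - 6.62*r - 1.82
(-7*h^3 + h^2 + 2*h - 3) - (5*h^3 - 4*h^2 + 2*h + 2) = -12*h^3 + 5*h^2 - 5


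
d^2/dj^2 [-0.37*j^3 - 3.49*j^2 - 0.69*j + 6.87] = -2.22*j - 6.98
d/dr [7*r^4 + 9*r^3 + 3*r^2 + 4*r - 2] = 28*r^3 + 27*r^2 + 6*r + 4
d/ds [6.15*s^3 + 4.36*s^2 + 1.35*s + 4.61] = 18.45*s^2 + 8.72*s + 1.35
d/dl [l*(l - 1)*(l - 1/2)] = 3*l^2 - 3*l + 1/2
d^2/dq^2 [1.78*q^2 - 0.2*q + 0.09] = 3.56000000000000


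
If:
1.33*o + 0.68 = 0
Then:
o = -0.51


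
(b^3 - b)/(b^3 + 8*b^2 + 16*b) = (b^2 - 1)/(b^2 + 8*b + 16)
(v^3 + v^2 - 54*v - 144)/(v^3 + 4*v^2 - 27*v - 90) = (v - 8)/(v - 5)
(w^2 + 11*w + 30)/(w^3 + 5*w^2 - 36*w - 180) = 1/(w - 6)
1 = 1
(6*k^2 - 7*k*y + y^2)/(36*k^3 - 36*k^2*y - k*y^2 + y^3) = 1/(6*k + y)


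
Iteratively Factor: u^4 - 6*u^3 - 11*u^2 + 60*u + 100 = (u + 2)*(u^3 - 8*u^2 + 5*u + 50) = (u - 5)*(u + 2)*(u^2 - 3*u - 10) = (u - 5)*(u + 2)^2*(u - 5)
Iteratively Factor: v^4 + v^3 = (v + 1)*(v^3) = v*(v + 1)*(v^2) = v^2*(v + 1)*(v)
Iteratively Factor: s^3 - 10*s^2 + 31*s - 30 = (s - 5)*(s^2 - 5*s + 6) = (s - 5)*(s - 2)*(s - 3)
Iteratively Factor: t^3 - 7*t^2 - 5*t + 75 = (t - 5)*(t^2 - 2*t - 15) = (t - 5)*(t + 3)*(t - 5)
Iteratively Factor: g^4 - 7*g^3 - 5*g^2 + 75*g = (g + 3)*(g^3 - 10*g^2 + 25*g) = g*(g + 3)*(g^2 - 10*g + 25) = g*(g - 5)*(g + 3)*(g - 5)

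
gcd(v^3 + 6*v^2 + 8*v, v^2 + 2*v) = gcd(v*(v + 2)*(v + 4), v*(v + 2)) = v^2 + 2*v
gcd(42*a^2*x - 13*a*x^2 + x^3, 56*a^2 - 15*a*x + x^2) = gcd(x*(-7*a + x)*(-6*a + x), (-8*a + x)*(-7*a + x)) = -7*a + x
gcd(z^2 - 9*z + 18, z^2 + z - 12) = z - 3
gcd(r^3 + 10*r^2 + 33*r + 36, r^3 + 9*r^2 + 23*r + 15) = r + 3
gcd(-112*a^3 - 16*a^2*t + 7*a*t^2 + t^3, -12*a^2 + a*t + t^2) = 4*a + t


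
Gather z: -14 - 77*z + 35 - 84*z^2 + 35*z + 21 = -84*z^2 - 42*z + 42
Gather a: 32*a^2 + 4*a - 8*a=32*a^2 - 4*a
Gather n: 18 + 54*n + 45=54*n + 63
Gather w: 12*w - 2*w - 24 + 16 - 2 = 10*w - 10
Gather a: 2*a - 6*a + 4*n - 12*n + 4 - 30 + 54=-4*a - 8*n + 28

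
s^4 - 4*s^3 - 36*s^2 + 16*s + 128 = (s - 8)*(s - 2)*(s + 2)*(s + 4)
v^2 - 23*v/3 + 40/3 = (v - 5)*(v - 8/3)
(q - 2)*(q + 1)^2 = q^3 - 3*q - 2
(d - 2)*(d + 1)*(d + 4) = d^3 + 3*d^2 - 6*d - 8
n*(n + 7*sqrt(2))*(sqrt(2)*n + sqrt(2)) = sqrt(2)*n^3 + sqrt(2)*n^2 + 14*n^2 + 14*n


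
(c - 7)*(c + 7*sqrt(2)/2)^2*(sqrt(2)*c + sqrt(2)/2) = sqrt(2)*c^4 - 13*sqrt(2)*c^3/2 + 14*c^3 - 91*c^2 + 21*sqrt(2)*c^2 - 637*sqrt(2)*c/4 - 49*c - 343*sqrt(2)/4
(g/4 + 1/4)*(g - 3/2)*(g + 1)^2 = g^4/4 + 3*g^3/8 - 3*g^2/8 - 7*g/8 - 3/8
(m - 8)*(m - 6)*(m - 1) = m^3 - 15*m^2 + 62*m - 48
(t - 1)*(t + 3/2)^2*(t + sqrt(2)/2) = t^4 + sqrt(2)*t^3/2 + 2*t^3 - 3*t^2/4 + sqrt(2)*t^2 - 9*t/4 - 3*sqrt(2)*t/8 - 9*sqrt(2)/8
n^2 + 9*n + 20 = (n + 4)*(n + 5)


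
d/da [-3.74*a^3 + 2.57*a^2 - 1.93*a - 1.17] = -11.22*a^2 + 5.14*a - 1.93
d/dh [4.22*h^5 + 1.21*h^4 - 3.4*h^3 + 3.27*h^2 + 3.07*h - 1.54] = 21.1*h^4 + 4.84*h^3 - 10.2*h^2 + 6.54*h + 3.07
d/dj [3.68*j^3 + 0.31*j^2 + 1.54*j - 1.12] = 11.04*j^2 + 0.62*j + 1.54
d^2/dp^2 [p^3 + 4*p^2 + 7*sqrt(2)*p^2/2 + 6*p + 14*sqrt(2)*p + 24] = 6*p + 8 + 7*sqrt(2)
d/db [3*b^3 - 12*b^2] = 3*b*(3*b - 8)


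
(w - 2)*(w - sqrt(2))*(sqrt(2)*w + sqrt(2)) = sqrt(2)*w^3 - 2*w^2 - sqrt(2)*w^2 - 2*sqrt(2)*w + 2*w + 4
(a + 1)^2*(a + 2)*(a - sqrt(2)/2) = a^4 - sqrt(2)*a^3/2 + 4*a^3 - 2*sqrt(2)*a^2 + 5*a^2 - 5*sqrt(2)*a/2 + 2*a - sqrt(2)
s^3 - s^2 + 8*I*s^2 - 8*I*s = s*(s - 1)*(s + 8*I)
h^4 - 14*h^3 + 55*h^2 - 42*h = h*(h - 7)*(h - 6)*(h - 1)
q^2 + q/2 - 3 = (q - 3/2)*(q + 2)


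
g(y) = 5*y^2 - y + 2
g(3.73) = 67.83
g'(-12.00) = -121.00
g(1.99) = 19.81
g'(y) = 10*y - 1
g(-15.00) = 1142.00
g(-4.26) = 97.00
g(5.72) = 159.87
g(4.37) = 93.11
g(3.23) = 50.93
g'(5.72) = 56.20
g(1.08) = 6.75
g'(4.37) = 42.70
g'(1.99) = 18.90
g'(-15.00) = -151.00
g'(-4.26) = -43.60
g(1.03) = 6.27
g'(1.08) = 9.80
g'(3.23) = 31.30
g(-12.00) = 734.00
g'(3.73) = 36.30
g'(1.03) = 9.30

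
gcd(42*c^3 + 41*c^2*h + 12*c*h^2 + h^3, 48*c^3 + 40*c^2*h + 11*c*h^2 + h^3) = 3*c + h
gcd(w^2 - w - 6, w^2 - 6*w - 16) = w + 2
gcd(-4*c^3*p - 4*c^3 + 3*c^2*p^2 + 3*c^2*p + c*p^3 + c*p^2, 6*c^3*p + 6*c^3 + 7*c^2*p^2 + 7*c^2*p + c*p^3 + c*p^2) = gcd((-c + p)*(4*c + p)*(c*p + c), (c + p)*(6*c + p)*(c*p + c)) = c*p + c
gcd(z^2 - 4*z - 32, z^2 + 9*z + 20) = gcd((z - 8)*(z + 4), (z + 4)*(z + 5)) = z + 4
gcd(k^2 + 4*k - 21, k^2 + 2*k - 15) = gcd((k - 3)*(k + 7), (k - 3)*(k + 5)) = k - 3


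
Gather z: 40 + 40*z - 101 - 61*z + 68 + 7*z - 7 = -14*z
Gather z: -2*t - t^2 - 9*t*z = -t^2 - 9*t*z - 2*t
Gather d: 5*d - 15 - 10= 5*d - 25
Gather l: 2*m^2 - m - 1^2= 2*m^2 - m - 1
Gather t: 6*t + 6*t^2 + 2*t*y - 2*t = 6*t^2 + t*(2*y + 4)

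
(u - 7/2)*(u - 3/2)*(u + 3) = u^3 - 2*u^2 - 39*u/4 + 63/4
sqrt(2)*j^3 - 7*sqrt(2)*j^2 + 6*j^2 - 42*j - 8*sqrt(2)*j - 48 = (j - 8)*(j + 3*sqrt(2))*(sqrt(2)*j + sqrt(2))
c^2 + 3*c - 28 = (c - 4)*(c + 7)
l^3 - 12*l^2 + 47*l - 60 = (l - 5)*(l - 4)*(l - 3)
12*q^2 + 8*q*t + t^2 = (2*q + t)*(6*q + t)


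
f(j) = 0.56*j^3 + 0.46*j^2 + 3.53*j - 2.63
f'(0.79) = 5.31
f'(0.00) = 3.53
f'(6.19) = 73.60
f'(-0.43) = 3.45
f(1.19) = 3.17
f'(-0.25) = 3.40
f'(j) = 1.68*j^2 + 0.92*j + 3.53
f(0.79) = 0.72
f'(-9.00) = 131.33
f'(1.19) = 7.00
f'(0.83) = 5.45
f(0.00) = -2.63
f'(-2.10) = 9.01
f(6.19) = 169.67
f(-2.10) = -13.20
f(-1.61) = -9.46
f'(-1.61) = 6.40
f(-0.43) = -4.11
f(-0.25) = -3.49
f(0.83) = 0.94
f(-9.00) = -405.38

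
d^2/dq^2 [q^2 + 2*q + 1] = 2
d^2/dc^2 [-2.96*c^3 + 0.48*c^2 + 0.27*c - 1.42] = 0.96 - 17.76*c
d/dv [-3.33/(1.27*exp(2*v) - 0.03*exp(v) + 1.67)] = (8.4582*exp(v) - 0.0999)*exp(v)/(1.27*exp(2*v) - 0.03*exp(v) + 1.67)^2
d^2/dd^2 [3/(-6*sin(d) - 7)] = 18*(6*sin(d)^2 - 7*sin(d) - 12)/(6*sin(d) + 7)^3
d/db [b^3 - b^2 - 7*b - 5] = 3*b^2 - 2*b - 7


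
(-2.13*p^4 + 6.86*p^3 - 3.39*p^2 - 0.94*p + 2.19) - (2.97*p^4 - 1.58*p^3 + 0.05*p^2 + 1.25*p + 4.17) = -5.1*p^4 + 8.44*p^3 - 3.44*p^2 - 2.19*p - 1.98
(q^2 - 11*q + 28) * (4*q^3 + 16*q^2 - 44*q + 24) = 4*q^5 - 28*q^4 - 108*q^3 + 956*q^2 - 1496*q + 672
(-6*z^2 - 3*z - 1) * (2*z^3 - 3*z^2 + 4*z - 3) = -12*z^5 + 12*z^4 - 17*z^3 + 9*z^2 + 5*z + 3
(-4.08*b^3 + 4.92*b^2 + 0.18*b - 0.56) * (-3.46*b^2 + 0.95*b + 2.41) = 14.1168*b^5 - 20.8992*b^4 - 5.7816*b^3 + 13.9658*b^2 - 0.0982*b - 1.3496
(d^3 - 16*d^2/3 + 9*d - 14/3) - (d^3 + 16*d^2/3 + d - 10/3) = -32*d^2/3 + 8*d - 4/3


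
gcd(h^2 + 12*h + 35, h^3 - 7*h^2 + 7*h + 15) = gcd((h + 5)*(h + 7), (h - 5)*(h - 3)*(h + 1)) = 1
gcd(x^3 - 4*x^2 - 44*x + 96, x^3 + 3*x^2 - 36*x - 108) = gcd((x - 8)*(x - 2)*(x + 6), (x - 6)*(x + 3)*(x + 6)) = x + 6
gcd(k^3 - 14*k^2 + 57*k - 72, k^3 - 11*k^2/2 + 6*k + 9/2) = k^2 - 6*k + 9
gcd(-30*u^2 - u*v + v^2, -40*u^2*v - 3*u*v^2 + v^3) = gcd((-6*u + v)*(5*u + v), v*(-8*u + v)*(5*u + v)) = 5*u + v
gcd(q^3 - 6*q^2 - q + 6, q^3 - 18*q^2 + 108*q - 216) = q - 6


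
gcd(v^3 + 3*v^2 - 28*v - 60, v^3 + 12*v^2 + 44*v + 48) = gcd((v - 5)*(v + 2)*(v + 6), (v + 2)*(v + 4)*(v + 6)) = v^2 + 8*v + 12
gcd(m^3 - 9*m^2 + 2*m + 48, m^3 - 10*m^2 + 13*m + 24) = m^2 - 11*m + 24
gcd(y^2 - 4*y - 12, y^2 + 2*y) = y + 2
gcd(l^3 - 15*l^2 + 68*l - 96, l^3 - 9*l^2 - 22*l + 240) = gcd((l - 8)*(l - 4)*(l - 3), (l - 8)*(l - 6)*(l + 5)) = l - 8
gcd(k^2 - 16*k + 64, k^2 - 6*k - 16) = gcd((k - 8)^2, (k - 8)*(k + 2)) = k - 8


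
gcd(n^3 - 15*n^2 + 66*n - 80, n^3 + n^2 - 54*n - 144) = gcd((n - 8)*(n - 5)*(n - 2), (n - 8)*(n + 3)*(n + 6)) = n - 8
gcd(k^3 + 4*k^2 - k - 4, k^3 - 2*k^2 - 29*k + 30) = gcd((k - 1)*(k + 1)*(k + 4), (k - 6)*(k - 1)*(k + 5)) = k - 1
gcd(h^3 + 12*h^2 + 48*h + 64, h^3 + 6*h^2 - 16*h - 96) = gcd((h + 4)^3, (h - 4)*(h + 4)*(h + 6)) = h + 4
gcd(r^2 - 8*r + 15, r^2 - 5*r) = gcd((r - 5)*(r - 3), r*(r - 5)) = r - 5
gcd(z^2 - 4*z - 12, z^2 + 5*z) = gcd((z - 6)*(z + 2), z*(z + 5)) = 1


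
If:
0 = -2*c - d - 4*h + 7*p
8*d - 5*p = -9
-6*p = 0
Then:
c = 9/16 - 2*h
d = -9/8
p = 0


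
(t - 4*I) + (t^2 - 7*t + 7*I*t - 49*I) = t^2 - 6*t + 7*I*t - 53*I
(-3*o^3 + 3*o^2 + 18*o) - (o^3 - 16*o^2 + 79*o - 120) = -4*o^3 + 19*o^2 - 61*o + 120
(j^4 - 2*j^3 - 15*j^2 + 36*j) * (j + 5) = j^5 + 3*j^4 - 25*j^3 - 39*j^2 + 180*j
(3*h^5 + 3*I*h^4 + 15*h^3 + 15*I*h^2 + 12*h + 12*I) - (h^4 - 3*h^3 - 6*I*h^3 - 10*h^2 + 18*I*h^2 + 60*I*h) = 3*h^5 - h^4 + 3*I*h^4 + 18*h^3 + 6*I*h^3 + 10*h^2 - 3*I*h^2 + 12*h - 60*I*h + 12*I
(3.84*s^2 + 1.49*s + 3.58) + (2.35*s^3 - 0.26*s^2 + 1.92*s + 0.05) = 2.35*s^3 + 3.58*s^2 + 3.41*s + 3.63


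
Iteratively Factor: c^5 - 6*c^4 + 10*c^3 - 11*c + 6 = (c - 1)*(c^4 - 5*c^3 + 5*c^2 + 5*c - 6) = (c - 1)*(c + 1)*(c^3 - 6*c^2 + 11*c - 6) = (c - 2)*(c - 1)*(c + 1)*(c^2 - 4*c + 3) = (c - 3)*(c - 2)*(c - 1)*(c + 1)*(c - 1)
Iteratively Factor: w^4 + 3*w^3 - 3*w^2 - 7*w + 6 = (w - 1)*(w^3 + 4*w^2 + w - 6) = (w - 1)^2*(w^2 + 5*w + 6) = (w - 1)^2*(w + 3)*(w + 2)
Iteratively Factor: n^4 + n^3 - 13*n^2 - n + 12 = (n + 1)*(n^3 - 13*n + 12) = (n + 1)*(n + 4)*(n^2 - 4*n + 3) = (n - 1)*(n + 1)*(n + 4)*(n - 3)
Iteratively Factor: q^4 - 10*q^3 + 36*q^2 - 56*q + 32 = (q - 4)*(q^3 - 6*q^2 + 12*q - 8) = (q - 4)*(q - 2)*(q^2 - 4*q + 4) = (q - 4)*(q - 2)^2*(q - 2)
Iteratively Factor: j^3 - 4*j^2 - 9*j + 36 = (j - 4)*(j^2 - 9) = (j - 4)*(j - 3)*(j + 3)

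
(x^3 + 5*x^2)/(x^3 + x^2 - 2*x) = x*(x + 5)/(x^2 + x - 2)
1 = 1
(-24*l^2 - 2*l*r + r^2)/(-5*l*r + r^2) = (24*l^2 + 2*l*r - r^2)/(r*(5*l - r))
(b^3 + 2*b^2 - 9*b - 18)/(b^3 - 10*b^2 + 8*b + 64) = (b^2 - 9)/(b^2 - 12*b + 32)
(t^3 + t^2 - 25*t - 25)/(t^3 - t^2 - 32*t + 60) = (t^2 + 6*t + 5)/(t^2 + 4*t - 12)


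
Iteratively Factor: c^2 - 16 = (c + 4)*(c - 4)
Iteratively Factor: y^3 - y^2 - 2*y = (y)*(y^2 - y - 2) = y*(y + 1)*(y - 2)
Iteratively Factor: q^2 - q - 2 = (q - 2)*(q + 1)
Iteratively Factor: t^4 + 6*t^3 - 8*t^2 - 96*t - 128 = (t + 4)*(t^3 + 2*t^2 - 16*t - 32) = (t + 4)^2*(t^2 - 2*t - 8) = (t + 2)*(t + 4)^2*(t - 4)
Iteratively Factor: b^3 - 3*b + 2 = (b + 2)*(b^2 - 2*b + 1) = (b - 1)*(b + 2)*(b - 1)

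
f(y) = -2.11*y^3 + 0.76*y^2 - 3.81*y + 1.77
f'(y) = -6.33*y^2 + 1.52*y - 3.81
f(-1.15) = 10.37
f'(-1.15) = -13.93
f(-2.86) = 68.24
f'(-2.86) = -59.93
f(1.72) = -13.27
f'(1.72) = -19.92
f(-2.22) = 37.06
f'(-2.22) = -38.38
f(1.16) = -4.92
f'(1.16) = -10.56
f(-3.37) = 104.00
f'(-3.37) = -80.82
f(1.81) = -15.15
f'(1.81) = -21.80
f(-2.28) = 39.42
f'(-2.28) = -40.18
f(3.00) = -59.79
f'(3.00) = -56.22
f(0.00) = 1.77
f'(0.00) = -3.81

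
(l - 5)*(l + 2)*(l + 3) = l^3 - 19*l - 30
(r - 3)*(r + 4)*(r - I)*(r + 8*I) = r^4 + r^3 + 7*I*r^3 - 4*r^2 + 7*I*r^2 + 8*r - 84*I*r - 96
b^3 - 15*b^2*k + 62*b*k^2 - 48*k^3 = (b - 8*k)*(b - 6*k)*(b - k)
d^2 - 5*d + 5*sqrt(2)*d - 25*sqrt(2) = (d - 5)*(d + 5*sqrt(2))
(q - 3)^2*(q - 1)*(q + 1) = q^4 - 6*q^3 + 8*q^2 + 6*q - 9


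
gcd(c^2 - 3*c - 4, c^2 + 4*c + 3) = c + 1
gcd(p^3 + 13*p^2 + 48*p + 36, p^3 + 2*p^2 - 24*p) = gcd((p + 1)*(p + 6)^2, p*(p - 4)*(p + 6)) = p + 6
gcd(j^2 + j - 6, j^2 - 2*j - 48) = 1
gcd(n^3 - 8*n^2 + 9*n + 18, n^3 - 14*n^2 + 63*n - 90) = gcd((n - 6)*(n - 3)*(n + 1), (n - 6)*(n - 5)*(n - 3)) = n^2 - 9*n + 18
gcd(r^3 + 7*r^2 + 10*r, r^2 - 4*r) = r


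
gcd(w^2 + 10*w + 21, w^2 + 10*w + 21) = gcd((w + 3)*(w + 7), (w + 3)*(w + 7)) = w^2 + 10*w + 21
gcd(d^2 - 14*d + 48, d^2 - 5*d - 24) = d - 8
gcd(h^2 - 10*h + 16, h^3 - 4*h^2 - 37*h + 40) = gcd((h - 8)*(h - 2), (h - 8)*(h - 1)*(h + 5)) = h - 8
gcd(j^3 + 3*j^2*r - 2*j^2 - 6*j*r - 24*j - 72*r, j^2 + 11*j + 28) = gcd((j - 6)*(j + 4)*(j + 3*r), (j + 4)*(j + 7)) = j + 4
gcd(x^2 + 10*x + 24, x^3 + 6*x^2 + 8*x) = x + 4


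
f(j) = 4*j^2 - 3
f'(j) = 8*j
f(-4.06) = 62.93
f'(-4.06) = -32.48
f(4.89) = 92.65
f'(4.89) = 39.12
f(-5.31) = 109.78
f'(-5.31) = -42.48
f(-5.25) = 107.25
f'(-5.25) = -42.00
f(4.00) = 61.00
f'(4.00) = 32.00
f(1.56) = 6.73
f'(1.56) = 12.48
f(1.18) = 2.57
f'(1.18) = 9.44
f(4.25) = 69.25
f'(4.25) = 34.00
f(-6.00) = 141.00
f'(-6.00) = -48.00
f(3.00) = 33.00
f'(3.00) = 24.00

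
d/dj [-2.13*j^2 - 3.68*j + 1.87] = -4.26*j - 3.68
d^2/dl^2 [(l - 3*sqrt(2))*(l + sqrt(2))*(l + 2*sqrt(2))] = 6*l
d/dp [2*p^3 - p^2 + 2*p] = 6*p^2 - 2*p + 2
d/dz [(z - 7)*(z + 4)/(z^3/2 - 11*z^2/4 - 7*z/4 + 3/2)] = 8*(-z^4 + 6*z^3 + 64*z^2 - 302*z - 107)/(4*z^6 - 44*z^5 + 93*z^4 + 178*z^3 - 83*z^2 - 84*z + 36)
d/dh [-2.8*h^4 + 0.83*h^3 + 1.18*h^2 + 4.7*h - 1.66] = -11.2*h^3 + 2.49*h^2 + 2.36*h + 4.7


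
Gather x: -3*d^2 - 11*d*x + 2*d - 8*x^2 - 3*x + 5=-3*d^2 + 2*d - 8*x^2 + x*(-11*d - 3) + 5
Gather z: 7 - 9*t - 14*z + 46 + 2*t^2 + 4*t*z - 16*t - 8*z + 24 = 2*t^2 - 25*t + z*(4*t - 22) + 77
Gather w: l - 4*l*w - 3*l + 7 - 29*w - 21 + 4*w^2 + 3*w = -2*l + 4*w^2 + w*(-4*l - 26) - 14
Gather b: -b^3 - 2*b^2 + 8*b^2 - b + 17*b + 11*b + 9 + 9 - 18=-b^3 + 6*b^2 + 27*b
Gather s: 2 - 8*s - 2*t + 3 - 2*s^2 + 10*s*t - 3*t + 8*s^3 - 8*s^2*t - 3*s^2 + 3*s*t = 8*s^3 + s^2*(-8*t - 5) + s*(13*t - 8) - 5*t + 5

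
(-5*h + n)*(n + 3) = -5*h*n - 15*h + n^2 + 3*n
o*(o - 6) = o^2 - 6*o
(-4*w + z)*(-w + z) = 4*w^2 - 5*w*z + z^2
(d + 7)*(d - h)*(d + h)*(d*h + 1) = d^4*h + 7*d^3*h + d^3 - d^2*h^3 + 7*d^2 - 7*d*h^3 - d*h^2 - 7*h^2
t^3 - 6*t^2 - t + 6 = (t - 6)*(t - 1)*(t + 1)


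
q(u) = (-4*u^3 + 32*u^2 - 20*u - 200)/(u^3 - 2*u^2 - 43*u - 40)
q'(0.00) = -4.88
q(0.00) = 5.00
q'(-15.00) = -0.25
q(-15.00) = -6.46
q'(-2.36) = -5.45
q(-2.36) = 2.10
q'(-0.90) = -401.33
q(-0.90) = 41.97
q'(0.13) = -3.96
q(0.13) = 4.43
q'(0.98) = -1.60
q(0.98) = 2.32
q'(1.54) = -1.09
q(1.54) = 1.58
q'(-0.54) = -20.02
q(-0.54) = 10.23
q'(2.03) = -0.82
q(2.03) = 1.12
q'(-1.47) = -19.93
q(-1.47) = -5.65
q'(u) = (-12*u^2 + 64*u - 20)/(u^3 - 2*u^2 - 43*u - 40) + (-3*u^2 + 4*u + 43)*(-4*u^3 + 32*u^2 - 20*u - 200)/(u^3 - 2*u^2 - 43*u - 40)^2 = 24*(-u^4 + 16*u^3 - 14*u^2 - 140*u - 325)/(u^6 - 4*u^5 - 82*u^4 + 92*u^3 + 2009*u^2 + 3440*u + 1600)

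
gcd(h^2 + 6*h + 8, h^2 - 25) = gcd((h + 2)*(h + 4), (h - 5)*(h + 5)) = 1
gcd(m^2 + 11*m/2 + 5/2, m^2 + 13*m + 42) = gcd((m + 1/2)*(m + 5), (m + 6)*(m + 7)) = 1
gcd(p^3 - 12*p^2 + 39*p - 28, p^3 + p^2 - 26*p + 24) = p^2 - 5*p + 4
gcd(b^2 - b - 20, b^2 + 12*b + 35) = 1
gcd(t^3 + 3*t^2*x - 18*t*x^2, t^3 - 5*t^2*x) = t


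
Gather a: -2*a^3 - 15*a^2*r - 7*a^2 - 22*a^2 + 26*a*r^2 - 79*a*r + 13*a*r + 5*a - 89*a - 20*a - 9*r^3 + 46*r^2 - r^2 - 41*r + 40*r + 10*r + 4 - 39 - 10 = -2*a^3 + a^2*(-15*r - 29) + a*(26*r^2 - 66*r - 104) - 9*r^3 + 45*r^2 + 9*r - 45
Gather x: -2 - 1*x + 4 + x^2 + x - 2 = x^2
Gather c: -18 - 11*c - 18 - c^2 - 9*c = -c^2 - 20*c - 36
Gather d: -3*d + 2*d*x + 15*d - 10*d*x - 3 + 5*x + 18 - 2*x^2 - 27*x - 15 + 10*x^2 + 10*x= d*(12 - 8*x) + 8*x^2 - 12*x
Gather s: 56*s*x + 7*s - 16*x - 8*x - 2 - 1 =s*(56*x + 7) - 24*x - 3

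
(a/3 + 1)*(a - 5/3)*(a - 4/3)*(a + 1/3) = a^4/3 + a^3/9 - 61*a^2/27 + 119*a/81 + 20/27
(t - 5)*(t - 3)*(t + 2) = t^3 - 6*t^2 - t + 30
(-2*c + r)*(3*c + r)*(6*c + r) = -36*c^3 + 7*c*r^2 + r^3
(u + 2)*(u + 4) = u^2 + 6*u + 8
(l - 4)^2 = l^2 - 8*l + 16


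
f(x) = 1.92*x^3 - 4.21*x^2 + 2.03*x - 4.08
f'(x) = 5.76*x^2 - 8.42*x + 2.03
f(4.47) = 92.36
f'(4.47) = 79.48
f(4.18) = 71.07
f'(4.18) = 67.48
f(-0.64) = -7.61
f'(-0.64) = 9.78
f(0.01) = -4.06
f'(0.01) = 1.95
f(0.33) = -3.80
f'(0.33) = -0.12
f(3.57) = 36.87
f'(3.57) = 45.38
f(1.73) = -3.23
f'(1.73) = 4.70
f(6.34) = 328.86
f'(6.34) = 180.17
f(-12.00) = -3952.44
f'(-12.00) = 932.51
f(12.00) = 2731.80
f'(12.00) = 730.43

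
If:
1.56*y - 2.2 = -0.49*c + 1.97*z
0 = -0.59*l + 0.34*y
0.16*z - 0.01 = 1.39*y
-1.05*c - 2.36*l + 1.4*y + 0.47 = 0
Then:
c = 0.44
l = -0.08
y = -0.14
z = -1.11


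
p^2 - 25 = (p - 5)*(p + 5)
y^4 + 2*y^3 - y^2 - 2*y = y*(y - 1)*(y + 1)*(y + 2)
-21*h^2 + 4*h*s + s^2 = (-3*h + s)*(7*h + s)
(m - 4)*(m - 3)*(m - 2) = m^3 - 9*m^2 + 26*m - 24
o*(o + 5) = o^2 + 5*o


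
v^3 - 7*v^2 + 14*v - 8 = (v - 4)*(v - 2)*(v - 1)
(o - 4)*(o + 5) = o^2 + o - 20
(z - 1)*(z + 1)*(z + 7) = z^3 + 7*z^2 - z - 7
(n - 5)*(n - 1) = n^2 - 6*n + 5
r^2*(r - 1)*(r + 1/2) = r^4 - r^3/2 - r^2/2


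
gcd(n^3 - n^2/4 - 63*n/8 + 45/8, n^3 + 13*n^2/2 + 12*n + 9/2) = n + 3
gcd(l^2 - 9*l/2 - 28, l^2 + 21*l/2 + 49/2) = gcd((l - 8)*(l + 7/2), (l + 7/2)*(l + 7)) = l + 7/2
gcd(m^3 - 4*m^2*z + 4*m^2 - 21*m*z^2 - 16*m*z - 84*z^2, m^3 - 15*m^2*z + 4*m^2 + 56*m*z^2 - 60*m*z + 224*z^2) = -m^2 + 7*m*z - 4*m + 28*z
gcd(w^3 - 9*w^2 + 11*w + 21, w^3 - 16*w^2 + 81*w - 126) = w^2 - 10*w + 21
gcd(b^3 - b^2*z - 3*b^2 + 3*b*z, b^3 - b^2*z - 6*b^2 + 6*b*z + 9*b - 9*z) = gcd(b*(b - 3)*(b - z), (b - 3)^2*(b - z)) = -b^2 + b*z + 3*b - 3*z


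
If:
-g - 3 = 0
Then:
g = -3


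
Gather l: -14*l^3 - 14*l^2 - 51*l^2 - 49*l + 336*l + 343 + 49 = -14*l^3 - 65*l^2 + 287*l + 392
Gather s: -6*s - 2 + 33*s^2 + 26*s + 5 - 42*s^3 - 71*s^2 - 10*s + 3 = -42*s^3 - 38*s^2 + 10*s + 6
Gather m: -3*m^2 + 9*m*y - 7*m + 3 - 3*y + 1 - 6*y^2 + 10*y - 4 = -3*m^2 + m*(9*y - 7) - 6*y^2 + 7*y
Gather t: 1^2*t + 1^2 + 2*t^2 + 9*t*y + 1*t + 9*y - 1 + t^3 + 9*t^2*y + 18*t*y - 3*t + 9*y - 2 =t^3 + t^2*(9*y + 2) + t*(27*y - 1) + 18*y - 2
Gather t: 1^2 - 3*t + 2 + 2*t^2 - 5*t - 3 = 2*t^2 - 8*t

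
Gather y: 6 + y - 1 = y + 5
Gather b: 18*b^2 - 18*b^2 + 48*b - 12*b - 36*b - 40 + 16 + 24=0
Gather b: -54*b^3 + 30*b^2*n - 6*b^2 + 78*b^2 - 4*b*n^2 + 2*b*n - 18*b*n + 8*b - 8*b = -54*b^3 + b^2*(30*n + 72) + b*(-4*n^2 - 16*n)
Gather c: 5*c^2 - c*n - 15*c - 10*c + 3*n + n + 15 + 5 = 5*c^2 + c*(-n - 25) + 4*n + 20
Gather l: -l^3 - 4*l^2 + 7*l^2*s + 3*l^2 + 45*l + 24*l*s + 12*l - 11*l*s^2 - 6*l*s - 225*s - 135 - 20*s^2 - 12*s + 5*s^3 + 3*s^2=-l^3 + l^2*(7*s - 1) + l*(-11*s^2 + 18*s + 57) + 5*s^3 - 17*s^2 - 237*s - 135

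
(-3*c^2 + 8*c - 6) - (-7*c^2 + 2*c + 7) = 4*c^2 + 6*c - 13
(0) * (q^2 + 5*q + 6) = 0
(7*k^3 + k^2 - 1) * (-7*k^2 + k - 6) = -49*k^5 - 41*k^3 + k^2 - k + 6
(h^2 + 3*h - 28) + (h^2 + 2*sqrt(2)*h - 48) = 2*h^2 + 2*sqrt(2)*h + 3*h - 76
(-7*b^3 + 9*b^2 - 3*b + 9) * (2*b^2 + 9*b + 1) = -14*b^5 - 45*b^4 + 68*b^3 + 78*b + 9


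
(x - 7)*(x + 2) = x^2 - 5*x - 14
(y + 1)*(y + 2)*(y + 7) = y^3 + 10*y^2 + 23*y + 14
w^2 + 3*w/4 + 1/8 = (w + 1/4)*(w + 1/2)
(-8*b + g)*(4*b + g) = -32*b^2 - 4*b*g + g^2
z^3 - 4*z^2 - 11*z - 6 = (z - 6)*(z + 1)^2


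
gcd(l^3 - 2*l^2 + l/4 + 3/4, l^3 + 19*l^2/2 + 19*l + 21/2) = 1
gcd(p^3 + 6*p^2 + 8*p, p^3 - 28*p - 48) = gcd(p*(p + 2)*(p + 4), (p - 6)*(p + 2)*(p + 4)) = p^2 + 6*p + 8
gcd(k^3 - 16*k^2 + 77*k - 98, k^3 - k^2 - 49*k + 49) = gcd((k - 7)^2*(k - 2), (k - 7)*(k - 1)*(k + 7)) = k - 7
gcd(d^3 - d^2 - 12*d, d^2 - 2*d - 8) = d - 4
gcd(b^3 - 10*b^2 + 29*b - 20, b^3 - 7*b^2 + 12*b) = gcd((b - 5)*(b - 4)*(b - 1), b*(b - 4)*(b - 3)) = b - 4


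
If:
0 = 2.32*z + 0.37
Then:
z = -0.16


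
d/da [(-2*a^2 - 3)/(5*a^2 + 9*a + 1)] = (-18*a^2 + 26*a + 27)/(25*a^4 + 90*a^3 + 91*a^2 + 18*a + 1)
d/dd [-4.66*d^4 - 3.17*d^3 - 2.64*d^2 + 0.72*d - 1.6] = -18.64*d^3 - 9.51*d^2 - 5.28*d + 0.72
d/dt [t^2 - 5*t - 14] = 2*t - 5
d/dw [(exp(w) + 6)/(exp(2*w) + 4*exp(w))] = (-exp(2*w) - 12*exp(w) - 24)*exp(-w)/(exp(2*w) + 8*exp(w) + 16)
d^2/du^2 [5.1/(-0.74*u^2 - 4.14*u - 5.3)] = (5.58552*u^2 + 31.24872*u - 5.1*(1.48*u + 4.14)*(2.96*u + 8.28) + 40.0044)/(0.74*u^2 + 4.14*u + 5.3)^3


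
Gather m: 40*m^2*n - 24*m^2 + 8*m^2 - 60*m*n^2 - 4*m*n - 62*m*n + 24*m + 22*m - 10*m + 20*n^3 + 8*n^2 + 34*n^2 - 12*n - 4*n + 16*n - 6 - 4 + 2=m^2*(40*n - 16) + m*(-60*n^2 - 66*n + 36) + 20*n^3 + 42*n^2 - 8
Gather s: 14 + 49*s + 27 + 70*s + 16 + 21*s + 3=140*s + 60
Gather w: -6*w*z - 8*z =-6*w*z - 8*z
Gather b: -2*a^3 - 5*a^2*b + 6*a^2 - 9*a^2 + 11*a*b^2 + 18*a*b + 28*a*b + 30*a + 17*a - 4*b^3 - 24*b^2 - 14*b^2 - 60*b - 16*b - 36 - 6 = -2*a^3 - 3*a^2 + 47*a - 4*b^3 + b^2*(11*a - 38) + b*(-5*a^2 + 46*a - 76) - 42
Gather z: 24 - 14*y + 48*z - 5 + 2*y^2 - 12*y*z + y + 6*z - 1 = 2*y^2 - 13*y + z*(54 - 12*y) + 18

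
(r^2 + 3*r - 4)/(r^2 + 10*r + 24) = (r - 1)/(r + 6)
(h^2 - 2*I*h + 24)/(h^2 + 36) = (h + 4*I)/(h + 6*I)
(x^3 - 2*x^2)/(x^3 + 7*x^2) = (x - 2)/(x + 7)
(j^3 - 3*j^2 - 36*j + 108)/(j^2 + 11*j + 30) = (j^2 - 9*j + 18)/(j + 5)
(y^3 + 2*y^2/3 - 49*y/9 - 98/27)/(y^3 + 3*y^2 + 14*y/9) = (y - 7/3)/y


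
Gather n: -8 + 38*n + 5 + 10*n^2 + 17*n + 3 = 10*n^2 + 55*n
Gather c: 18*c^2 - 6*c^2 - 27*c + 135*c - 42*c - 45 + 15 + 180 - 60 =12*c^2 + 66*c + 90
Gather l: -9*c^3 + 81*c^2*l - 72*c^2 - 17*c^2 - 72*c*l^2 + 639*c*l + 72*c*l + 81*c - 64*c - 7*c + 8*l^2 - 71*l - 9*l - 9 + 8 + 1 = -9*c^3 - 89*c^2 + 10*c + l^2*(8 - 72*c) + l*(81*c^2 + 711*c - 80)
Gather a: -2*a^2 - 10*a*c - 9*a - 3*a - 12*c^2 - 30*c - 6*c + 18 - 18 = -2*a^2 + a*(-10*c - 12) - 12*c^2 - 36*c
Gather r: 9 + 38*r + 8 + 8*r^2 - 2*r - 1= 8*r^2 + 36*r + 16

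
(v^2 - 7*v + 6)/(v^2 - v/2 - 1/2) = 2*(v - 6)/(2*v + 1)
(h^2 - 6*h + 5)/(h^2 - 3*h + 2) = (h - 5)/(h - 2)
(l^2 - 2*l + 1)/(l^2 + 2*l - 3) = (l - 1)/(l + 3)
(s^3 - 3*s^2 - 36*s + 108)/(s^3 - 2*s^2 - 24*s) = (s^2 + 3*s - 18)/(s*(s + 4))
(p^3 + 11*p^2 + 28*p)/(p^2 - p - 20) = p*(p + 7)/(p - 5)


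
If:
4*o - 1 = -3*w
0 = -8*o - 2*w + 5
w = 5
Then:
No Solution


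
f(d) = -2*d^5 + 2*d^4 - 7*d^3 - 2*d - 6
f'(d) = -10*d^4 + 8*d^3 - 21*d^2 - 2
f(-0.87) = 2.49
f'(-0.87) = -28.89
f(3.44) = -981.20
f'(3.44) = -1325.19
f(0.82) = -11.34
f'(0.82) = -16.23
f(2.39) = -197.05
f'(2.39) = -339.02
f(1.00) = -15.00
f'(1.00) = -25.00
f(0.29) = -6.74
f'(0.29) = -3.64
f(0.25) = -6.60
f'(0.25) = -3.23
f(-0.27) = -5.31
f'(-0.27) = -3.74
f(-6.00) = 19662.00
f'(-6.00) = -15446.00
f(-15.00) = 1643649.00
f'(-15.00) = -537977.00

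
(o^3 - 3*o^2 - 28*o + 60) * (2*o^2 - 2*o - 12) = 2*o^5 - 8*o^4 - 62*o^3 + 212*o^2 + 216*o - 720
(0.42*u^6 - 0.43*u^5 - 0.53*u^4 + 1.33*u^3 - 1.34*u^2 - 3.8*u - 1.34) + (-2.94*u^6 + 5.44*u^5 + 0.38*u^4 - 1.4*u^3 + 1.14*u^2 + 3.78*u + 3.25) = -2.52*u^6 + 5.01*u^5 - 0.15*u^4 - 0.0699999999999998*u^3 - 0.2*u^2 - 0.02*u + 1.91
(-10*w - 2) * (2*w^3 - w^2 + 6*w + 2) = -20*w^4 + 6*w^3 - 58*w^2 - 32*w - 4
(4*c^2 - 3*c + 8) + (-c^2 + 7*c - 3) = 3*c^2 + 4*c + 5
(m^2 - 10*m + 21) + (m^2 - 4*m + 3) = 2*m^2 - 14*m + 24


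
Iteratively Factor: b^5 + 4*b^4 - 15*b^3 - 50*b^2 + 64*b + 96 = (b - 2)*(b^4 + 6*b^3 - 3*b^2 - 56*b - 48) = (b - 3)*(b - 2)*(b^3 + 9*b^2 + 24*b + 16) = (b - 3)*(b - 2)*(b + 1)*(b^2 + 8*b + 16) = (b - 3)*(b - 2)*(b + 1)*(b + 4)*(b + 4)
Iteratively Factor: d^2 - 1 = (d + 1)*(d - 1)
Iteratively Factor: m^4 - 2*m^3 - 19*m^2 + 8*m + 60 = (m - 5)*(m^3 + 3*m^2 - 4*m - 12) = (m - 5)*(m + 3)*(m^2 - 4) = (m - 5)*(m + 2)*(m + 3)*(m - 2)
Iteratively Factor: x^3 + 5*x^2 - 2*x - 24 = (x - 2)*(x^2 + 7*x + 12) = (x - 2)*(x + 3)*(x + 4)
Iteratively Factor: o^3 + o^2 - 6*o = (o)*(o^2 + o - 6) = o*(o - 2)*(o + 3)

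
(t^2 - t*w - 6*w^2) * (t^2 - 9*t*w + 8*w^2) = t^4 - 10*t^3*w + 11*t^2*w^2 + 46*t*w^3 - 48*w^4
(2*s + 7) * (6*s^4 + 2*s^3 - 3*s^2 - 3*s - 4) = 12*s^5 + 46*s^4 + 8*s^3 - 27*s^2 - 29*s - 28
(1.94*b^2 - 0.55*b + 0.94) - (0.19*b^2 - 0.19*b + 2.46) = 1.75*b^2 - 0.36*b - 1.52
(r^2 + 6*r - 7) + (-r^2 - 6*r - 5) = -12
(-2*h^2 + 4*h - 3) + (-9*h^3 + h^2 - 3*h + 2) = -9*h^3 - h^2 + h - 1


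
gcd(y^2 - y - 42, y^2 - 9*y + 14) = y - 7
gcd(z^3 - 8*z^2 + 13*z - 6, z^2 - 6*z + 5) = z - 1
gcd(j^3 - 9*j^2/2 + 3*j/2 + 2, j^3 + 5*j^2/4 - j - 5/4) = j - 1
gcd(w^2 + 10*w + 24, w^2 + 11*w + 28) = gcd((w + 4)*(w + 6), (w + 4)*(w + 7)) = w + 4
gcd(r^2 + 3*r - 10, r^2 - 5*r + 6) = r - 2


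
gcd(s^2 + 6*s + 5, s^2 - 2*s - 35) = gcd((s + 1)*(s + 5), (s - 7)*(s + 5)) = s + 5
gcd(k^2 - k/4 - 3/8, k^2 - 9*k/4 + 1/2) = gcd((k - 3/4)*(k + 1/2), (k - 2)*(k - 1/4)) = 1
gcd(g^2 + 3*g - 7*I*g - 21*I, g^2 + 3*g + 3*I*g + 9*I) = g + 3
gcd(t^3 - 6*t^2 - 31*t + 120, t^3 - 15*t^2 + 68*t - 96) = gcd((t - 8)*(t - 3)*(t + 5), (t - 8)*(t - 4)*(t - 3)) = t^2 - 11*t + 24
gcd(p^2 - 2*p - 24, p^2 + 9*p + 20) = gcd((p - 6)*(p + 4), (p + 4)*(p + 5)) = p + 4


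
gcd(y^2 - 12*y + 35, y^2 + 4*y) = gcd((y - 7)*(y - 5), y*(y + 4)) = 1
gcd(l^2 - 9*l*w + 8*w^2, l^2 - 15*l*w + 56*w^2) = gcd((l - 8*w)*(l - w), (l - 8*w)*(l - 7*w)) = -l + 8*w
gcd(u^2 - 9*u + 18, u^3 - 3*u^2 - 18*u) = u - 6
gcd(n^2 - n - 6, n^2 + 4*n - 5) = 1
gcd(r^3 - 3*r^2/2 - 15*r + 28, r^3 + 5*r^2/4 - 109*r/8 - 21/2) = r^2 + r/2 - 14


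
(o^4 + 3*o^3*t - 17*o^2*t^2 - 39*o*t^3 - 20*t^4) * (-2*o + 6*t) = -2*o^5 + 52*o^3*t^2 - 24*o^2*t^3 - 194*o*t^4 - 120*t^5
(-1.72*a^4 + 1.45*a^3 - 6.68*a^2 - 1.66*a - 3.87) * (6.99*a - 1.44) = -12.0228*a^5 + 12.6123*a^4 - 48.7812*a^3 - 1.9842*a^2 - 24.6609*a + 5.5728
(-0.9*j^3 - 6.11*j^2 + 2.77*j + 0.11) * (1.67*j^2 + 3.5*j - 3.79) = -1.503*j^5 - 13.3537*j^4 - 13.3481*j^3 + 33.0356*j^2 - 10.1133*j - 0.4169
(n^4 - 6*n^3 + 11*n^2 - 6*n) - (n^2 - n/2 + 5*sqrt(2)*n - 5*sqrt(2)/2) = n^4 - 6*n^3 + 10*n^2 - 5*sqrt(2)*n - 11*n/2 + 5*sqrt(2)/2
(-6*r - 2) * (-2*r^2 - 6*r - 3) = 12*r^3 + 40*r^2 + 30*r + 6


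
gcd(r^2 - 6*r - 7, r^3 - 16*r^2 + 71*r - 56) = r - 7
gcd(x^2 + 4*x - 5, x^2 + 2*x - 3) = x - 1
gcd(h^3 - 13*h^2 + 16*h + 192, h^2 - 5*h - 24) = h^2 - 5*h - 24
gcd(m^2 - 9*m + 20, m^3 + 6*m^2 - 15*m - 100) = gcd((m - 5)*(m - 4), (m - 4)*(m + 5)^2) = m - 4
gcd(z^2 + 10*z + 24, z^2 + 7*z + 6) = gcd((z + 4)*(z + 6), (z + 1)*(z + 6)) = z + 6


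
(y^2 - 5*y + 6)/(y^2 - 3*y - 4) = (-y^2 + 5*y - 6)/(-y^2 + 3*y + 4)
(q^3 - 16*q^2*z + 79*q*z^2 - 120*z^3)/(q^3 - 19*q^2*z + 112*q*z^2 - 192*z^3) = (-q + 5*z)/(-q + 8*z)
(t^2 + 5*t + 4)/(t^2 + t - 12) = (t + 1)/(t - 3)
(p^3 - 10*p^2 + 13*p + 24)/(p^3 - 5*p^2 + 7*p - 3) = (p^2 - 7*p - 8)/(p^2 - 2*p + 1)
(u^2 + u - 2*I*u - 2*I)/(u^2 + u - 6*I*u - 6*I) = (u - 2*I)/(u - 6*I)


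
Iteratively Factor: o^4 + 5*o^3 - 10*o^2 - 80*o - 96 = (o + 4)*(o^3 + o^2 - 14*o - 24) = (o + 2)*(o + 4)*(o^2 - o - 12) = (o + 2)*(o + 3)*(o + 4)*(o - 4)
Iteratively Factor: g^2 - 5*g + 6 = (g - 2)*(g - 3)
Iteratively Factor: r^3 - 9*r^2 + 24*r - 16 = (r - 4)*(r^2 - 5*r + 4) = (r - 4)*(r - 1)*(r - 4)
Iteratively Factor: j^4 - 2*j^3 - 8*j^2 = (j - 4)*(j^3 + 2*j^2) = j*(j - 4)*(j^2 + 2*j) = j*(j - 4)*(j + 2)*(j)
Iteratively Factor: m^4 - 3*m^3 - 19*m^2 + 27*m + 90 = (m - 5)*(m^3 + 2*m^2 - 9*m - 18) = (m - 5)*(m + 3)*(m^2 - m - 6) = (m - 5)*(m - 3)*(m + 3)*(m + 2)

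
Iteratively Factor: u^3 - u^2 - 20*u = (u + 4)*(u^2 - 5*u) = (u - 5)*(u + 4)*(u)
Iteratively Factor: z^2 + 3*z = (z)*(z + 3)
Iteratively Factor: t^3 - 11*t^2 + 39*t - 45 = (t - 3)*(t^2 - 8*t + 15) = (t - 5)*(t - 3)*(t - 3)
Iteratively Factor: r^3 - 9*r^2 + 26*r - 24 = (r - 3)*(r^2 - 6*r + 8) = (r - 3)*(r - 2)*(r - 4)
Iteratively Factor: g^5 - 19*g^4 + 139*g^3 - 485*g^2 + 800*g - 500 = (g - 5)*(g^4 - 14*g^3 + 69*g^2 - 140*g + 100) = (g - 5)^2*(g^3 - 9*g^2 + 24*g - 20) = (g - 5)^2*(g - 2)*(g^2 - 7*g + 10) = (g - 5)^2*(g - 2)^2*(g - 5)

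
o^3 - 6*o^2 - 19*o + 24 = (o - 8)*(o - 1)*(o + 3)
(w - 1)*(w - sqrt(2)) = w^2 - sqrt(2)*w - w + sqrt(2)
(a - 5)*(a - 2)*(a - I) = a^3 - 7*a^2 - I*a^2 + 10*a + 7*I*a - 10*I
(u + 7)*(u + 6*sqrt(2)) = u^2 + 7*u + 6*sqrt(2)*u + 42*sqrt(2)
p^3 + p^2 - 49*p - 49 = (p - 7)*(p + 1)*(p + 7)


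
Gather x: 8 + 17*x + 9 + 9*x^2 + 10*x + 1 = 9*x^2 + 27*x + 18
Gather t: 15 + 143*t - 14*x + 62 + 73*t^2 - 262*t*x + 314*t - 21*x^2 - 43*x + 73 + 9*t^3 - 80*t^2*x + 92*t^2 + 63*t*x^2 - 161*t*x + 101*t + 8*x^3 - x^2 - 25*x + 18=9*t^3 + t^2*(165 - 80*x) + t*(63*x^2 - 423*x + 558) + 8*x^3 - 22*x^2 - 82*x + 168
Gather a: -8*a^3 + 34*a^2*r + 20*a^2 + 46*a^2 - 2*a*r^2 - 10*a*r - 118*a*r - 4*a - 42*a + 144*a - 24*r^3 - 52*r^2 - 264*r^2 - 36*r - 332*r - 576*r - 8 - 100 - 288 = -8*a^3 + a^2*(34*r + 66) + a*(-2*r^2 - 128*r + 98) - 24*r^3 - 316*r^2 - 944*r - 396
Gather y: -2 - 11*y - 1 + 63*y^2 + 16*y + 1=63*y^2 + 5*y - 2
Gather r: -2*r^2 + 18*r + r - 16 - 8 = -2*r^2 + 19*r - 24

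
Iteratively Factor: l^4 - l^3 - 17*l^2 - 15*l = (l + 3)*(l^3 - 4*l^2 - 5*l) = l*(l + 3)*(l^2 - 4*l - 5) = l*(l - 5)*(l + 3)*(l + 1)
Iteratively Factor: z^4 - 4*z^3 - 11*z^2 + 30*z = (z - 2)*(z^3 - 2*z^2 - 15*z) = (z - 5)*(z - 2)*(z^2 + 3*z) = z*(z - 5)*(z - 2)*(z + 3)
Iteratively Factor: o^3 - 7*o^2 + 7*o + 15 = (o - 3)*(o^2 - 4*o - 5) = (o - 3)*(o + 1)*(o - 5)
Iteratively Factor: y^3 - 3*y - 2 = (y - 2)*(y^2 + 2*y + 1) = (y - 2)*(y + 1)*(y + 1)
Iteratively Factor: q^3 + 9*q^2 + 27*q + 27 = (q + 3)*(q^2 + 6*q + 9) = (q + 3)^2*(q + 3)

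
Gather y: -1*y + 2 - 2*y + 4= 6 - 3*y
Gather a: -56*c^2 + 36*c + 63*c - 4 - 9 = -56*c^2 + 99*c - 13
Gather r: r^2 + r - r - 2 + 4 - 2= r^2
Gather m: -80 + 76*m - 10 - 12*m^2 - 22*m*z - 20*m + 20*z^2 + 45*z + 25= -12*m^2 + m*(56 - 22*z) + 20*z^2 + 45*z - 65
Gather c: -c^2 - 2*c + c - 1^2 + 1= -c^2 - c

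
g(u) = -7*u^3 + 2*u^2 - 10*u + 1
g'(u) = -21*u^2 + 4*u - 10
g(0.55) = -5.06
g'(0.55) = -14.15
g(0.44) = -3.61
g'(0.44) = -12.31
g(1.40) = -28.29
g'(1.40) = -45.56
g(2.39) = -107.04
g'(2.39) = -120.39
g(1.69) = -43.98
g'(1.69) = -63.22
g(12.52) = -13548.30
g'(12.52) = -3251.68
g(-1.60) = 50.79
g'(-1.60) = -70.16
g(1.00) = -14.00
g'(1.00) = -27.00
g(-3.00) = 238.00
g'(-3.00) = -211.00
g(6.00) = -1499.00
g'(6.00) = -742.00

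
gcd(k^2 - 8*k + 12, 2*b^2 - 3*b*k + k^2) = 1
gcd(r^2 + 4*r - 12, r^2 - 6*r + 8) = r - 2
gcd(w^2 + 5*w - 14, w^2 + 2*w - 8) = w - 2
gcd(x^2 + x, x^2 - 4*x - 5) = x + 1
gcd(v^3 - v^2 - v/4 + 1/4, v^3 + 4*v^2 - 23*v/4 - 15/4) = v + 1/2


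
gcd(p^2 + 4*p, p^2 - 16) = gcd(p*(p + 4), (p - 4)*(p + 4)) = p + 4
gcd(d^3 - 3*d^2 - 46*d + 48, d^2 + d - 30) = d + 6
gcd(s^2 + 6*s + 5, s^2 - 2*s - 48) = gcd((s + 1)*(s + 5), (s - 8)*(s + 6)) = 1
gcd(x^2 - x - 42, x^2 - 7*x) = x - 7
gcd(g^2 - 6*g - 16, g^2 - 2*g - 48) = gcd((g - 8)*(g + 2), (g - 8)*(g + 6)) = g - 8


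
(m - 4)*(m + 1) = m^2 - 3*m - 4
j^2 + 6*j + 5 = (j + 1)*(j + 5)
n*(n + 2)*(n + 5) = n^3 + 7*n^2 + 10*n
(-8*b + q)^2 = 64*b^2 - 16*b*q + q^2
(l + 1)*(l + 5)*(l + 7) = l^3 + 13*l^2 + 47*l + 35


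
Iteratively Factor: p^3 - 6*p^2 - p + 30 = (p + 2)*(p^2 - 8*p + 15) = (p - 3)*(p + 2)*(p - 5)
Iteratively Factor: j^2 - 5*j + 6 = (j - 2)*(j - 3)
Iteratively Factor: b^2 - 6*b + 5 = (b - 1)*(b - 5)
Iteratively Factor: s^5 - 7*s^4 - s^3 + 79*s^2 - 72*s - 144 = (s - 3)*(s^4 - 4*s^3 - 13*s^2 + 40*s + 48) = (s - 4)*(s - 3)*(s^3 - 13*s - 12) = (s - 4)*(s - 3)*(s + 1)*(s^2 - s - 12) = (s - 4)^2*(s - 3)*(s + 1)*(s + 3)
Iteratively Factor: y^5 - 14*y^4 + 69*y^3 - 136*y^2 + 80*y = (y - 5)*(y^4 - 9*y^3 + 24*y^2 - 16*y) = (y - 5)*(y - 4)*(y^3 - 5*y^2 + 4*y) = (y - 5)*(y - 4)^2*(y^2 - y) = y*(y - 5)*(y - 4)^2*(y - 1)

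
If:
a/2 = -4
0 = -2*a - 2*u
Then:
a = -8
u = 8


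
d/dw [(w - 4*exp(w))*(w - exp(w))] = -5*w*exp(w) + 2*w + 8*exp(2*w) - 5*exp(w)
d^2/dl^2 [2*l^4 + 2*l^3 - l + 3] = 12*l*(2*l + 1)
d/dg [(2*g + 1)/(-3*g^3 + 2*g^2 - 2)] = (-6*g^3 + 4*g^2 + g*(2*g + 1)*(9*g - 4) - 4)/(3*g^3 - 2*g^2 + 2)^2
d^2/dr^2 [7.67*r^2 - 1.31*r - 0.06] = 15.3400000000000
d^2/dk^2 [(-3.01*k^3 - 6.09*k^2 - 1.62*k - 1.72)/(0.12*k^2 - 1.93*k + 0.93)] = (-8.88178419700125e-16*k^4 - 24.61961*k^3 + 36.34515*k^2 - 12.14523*k - 28.77971)/(0.001728*k^6 - 0.083376*k^5 + 1.38114*k^4 - 8.481385*k^3 + 10.703835*k^2 - 5.007771*k + 0.804357)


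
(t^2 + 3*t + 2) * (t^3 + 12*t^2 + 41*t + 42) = t^5 + 15*t^4 + 79*t^3 + 189*t^2 + 208*t + 84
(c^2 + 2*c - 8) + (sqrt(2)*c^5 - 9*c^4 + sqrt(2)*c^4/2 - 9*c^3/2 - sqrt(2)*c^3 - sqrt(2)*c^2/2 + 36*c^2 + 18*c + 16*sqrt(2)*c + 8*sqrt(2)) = sqrt(2)*c^5 - 9*c^4 + sqrt(2)*c^4/2 - 9*c^3/2 - sqrt(2)*c^3 - sqrt(2)*c^2/2 + 37*c^2 + 20*c + 16*sqrt(2)*c - 8 + 8*sqrt(2)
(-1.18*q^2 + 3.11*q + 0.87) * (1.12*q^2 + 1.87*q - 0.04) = -1.3216*q^4 + 1.2766*q^3 + 6.8373*q^2 + 1.5025*q - 0.0348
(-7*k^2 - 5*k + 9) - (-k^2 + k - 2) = -6*k^2 - 6*k + 11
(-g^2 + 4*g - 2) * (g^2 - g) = -g^4 + 5*g^3 - 6*g^2 + 2*g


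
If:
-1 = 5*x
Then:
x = -1/5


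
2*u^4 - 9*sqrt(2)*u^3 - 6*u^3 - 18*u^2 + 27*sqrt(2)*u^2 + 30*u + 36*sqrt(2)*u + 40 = (u - 4)*(u - 5*sqrt(2))*(sqrt(2)*u + 1)*(sqrt(2)*u + sqrt(2))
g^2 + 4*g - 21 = (g - 3)*(g + 7)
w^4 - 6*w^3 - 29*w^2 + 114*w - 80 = (w - 8)*(w - 2)*(w - 1)*(w + 5)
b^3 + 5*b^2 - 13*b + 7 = (b - 1)^2*(b + 7)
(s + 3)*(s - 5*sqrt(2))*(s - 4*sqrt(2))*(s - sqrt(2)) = s^4 - 10*sqrt(2)*s^3 + 3*s^3 - 30*sqrt(2)*s^2 + 58*s^2 - 40*sqrt(2)*s + 174*s - 120*sqrt(2)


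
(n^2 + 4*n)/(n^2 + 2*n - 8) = n/(n - 2)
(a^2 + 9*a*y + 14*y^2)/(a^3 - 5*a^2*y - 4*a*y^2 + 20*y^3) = (a + 7*y)/(a^2 - 7*a*y + 10*y^2)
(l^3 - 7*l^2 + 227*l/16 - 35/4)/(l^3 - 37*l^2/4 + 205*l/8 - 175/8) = (4*l^2 - 21*l + 20)/(2*(2*l^2 - 15*l + 25))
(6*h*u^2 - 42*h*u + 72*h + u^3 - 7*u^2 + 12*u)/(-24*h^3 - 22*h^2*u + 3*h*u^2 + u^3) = (u^2 - 7*u + 12)/(-4*h^2 - 3*h*u + u^2)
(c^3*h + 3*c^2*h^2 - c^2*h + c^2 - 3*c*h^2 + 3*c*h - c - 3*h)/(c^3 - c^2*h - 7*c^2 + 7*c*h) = (c^3*h + 3*c^2*h^2 - c^2*h + c^2 - 3*c*h^2 + 3*c*h - c - 3*h)/(c*(c^2 - c*h - 7*c + 7*h))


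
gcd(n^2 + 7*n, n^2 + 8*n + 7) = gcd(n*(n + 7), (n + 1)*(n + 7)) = n + 7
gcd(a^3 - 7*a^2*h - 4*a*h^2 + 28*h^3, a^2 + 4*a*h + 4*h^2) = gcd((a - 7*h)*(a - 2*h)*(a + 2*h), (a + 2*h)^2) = a + 2*h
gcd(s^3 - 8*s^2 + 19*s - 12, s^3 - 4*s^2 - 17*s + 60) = s - 3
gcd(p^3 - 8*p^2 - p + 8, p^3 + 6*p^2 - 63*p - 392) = p - 8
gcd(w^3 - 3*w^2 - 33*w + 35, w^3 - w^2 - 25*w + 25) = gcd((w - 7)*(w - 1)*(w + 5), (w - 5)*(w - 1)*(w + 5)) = w^2 + 4*w - 5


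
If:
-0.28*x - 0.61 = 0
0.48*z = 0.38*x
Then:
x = -2.18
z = -1.72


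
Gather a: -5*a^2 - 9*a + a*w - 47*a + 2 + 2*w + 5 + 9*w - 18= -5*a^2 + a*(w - 56) + 11*w - 11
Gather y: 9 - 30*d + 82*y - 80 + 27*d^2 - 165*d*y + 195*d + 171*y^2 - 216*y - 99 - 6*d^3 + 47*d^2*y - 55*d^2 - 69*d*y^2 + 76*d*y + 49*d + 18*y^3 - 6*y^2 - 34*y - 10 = -6*d^3 - 28*d^2 + 214*d + 18*y^3 + y^2*(165 - 69*d) + y*(47*d^2 - 89*d - 168) - 180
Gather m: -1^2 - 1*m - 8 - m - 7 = -2*m - 16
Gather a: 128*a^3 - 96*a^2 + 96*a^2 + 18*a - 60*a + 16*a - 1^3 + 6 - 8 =128*a^3 - 26*a - 3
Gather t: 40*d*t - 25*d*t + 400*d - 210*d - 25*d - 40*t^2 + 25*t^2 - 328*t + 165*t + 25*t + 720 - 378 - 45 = 165*d - 15*t^2 + t*(15*d - 138) + 297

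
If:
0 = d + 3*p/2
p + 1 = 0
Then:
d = 3/2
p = -1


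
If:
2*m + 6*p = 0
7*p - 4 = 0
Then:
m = -12/7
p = 4/7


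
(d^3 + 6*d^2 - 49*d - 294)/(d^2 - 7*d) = d + 13 + 42/d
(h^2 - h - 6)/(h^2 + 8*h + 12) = (h - 3)/(h + 6)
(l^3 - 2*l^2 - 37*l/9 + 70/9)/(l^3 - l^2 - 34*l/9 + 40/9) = (3*l - 7)/(3*l - 4)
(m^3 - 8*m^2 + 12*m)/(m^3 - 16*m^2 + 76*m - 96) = m/(m - 8)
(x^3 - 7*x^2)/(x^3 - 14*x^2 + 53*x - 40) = x^2*(x - 7)/(x^3 - 14*x^2 + 53*x - 40)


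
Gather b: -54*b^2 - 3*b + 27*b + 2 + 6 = -54*b^2 + 24*b + 8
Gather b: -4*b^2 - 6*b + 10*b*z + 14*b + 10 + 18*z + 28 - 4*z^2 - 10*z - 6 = -4*b^2 + b*(10*z + 8) - 4*z^2 + 8*z + 32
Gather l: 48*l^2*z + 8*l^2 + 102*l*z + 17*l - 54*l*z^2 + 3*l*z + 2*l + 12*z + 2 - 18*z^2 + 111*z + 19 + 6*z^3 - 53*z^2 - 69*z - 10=l^2*(48*z + 8) + l*(-54*z^2 + 105*z + 19) + 6*z^3 - 71*z^2 + 54*z + 11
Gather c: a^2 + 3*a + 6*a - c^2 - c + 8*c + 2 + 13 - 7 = a^2 + 9*a - c^2 + 7*c + 8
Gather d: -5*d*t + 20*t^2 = -5*d*t + 20*t^2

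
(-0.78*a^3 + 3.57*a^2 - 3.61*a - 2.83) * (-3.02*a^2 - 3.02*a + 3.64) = 2.3556*a^5 - 8.4258*a^4 - 2.7184*a^3 + 32.4436*a^2 - 4.5938*a - 10.3012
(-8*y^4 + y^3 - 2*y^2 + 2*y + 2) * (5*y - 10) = -40*y^5 + 85*y^4 - 20*y^3 + 30*y^2 - 10*y - 20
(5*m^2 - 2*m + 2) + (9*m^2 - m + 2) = 14*m^2 - 3*m + 4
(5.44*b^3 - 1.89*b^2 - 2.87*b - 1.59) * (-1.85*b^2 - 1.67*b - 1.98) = -10.064*b^5 - 5.5883*b^4 - 2.3054*b^3 + 11.4766*b^2 + 8.3379*b + 3.1482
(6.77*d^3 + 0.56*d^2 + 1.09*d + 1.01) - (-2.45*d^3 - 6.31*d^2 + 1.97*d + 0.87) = 9.22*d^3 + 6.87*d^2 - 0.88*d + 0.14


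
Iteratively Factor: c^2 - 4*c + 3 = (c - 1)*(c - 3)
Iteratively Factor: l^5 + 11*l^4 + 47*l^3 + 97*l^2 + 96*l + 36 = (l + 3)*(l^4 + 8*l^3 + 23*l^2 + 28*l + 12) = (l + 2)*(l + 3)*(l^3 + 6*l^2 + 11*l + 6) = (l + 1)*(l + 2)*(l + 3)*(l^2 + 5*l + 6) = (l + 1)*(l + 2)*(l + 3)^2*(l + 2)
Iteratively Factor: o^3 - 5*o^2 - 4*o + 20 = (o - 2)*(o^2 - 3*o - 10) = (o - 5)*(o - 2)*(o + 2)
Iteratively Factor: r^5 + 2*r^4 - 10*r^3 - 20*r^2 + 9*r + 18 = (r - 1)*(r^4 + 3*r^3 - 7*r^2 - 27*r - 18) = (r - 3)*(r - 1)*(r^3 + 6*r^2 + 11*r + 6) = (r - 3)*(r - 1)*(r + 1)*(r^2 + 5*r + 6) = (r - 3)*(r - 1)*(r + 1)*(r + 3)*(r + 2)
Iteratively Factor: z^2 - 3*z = (z - 3)*(z)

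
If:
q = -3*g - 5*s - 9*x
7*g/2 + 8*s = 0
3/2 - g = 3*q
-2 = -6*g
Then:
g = 1/3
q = 7/18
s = -7/48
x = -95/1296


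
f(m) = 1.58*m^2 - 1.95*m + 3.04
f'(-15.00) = -49.35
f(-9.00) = 148.57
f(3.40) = 14.67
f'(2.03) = 4.46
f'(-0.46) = -3.40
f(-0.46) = 4.27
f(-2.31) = 15.98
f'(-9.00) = -30.39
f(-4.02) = 36.41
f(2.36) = 7.24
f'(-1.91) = -7.99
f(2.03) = 5.59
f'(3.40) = 8.79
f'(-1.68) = -7.26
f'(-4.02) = -14.65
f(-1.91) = 12.53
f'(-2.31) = -9.25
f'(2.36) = 5.51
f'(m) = 3.16*m - 1.95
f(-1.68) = 10.78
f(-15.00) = 387.79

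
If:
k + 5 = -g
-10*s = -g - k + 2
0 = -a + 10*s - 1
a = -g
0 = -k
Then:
No Solution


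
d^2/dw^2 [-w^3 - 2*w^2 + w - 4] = -6*w - 4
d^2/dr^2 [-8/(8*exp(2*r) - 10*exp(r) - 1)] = 16*(4*(8*exp(r) - 5)^2*exp(r) + (16*exp(r) - 5)*(-8*exp(2*r) + 10*exp(r) + 1))*exp(r)/(-8*exp(2*r) + 10*exp(r) + 1)^3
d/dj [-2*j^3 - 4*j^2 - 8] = 2*j*(-3*j - 4)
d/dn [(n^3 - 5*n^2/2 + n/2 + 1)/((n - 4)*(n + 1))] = (n^4 - 6*n^3 - 5*n^2 + 18*n + 1)/(n^4 - 6*n^3 + n^2 + 24*n + 16)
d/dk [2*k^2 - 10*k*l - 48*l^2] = 4*k - 10*l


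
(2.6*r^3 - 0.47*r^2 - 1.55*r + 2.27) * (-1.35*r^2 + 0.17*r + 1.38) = -3.51*r^5 + 1.0765*r^4 + 5.6006*r^3 - 3.9766*r^2 - 1.7531*r + 3.1326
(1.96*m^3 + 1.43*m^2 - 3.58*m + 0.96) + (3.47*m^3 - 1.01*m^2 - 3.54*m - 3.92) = 5.43*m^3 + 0.42*m^2 - 7.12*m - 2.96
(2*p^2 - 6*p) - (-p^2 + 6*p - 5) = 3*p^2 - 12*p + 5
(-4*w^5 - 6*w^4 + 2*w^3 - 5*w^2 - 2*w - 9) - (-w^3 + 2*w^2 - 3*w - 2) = -4*w^5 - 6*w^4 + 3*w^3 - 7*w^2 + w - 7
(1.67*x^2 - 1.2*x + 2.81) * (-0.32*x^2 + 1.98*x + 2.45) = -0.5344*x^4 + 3.6906*x^3 + 0.8163*x^2 + 2.6238*x + 6.8845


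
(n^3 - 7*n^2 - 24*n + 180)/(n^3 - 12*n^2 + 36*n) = (n + 5)/n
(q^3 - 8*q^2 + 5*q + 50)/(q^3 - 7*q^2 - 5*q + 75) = (q + 2)/(q + 3)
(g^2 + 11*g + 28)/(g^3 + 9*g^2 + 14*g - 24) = (g + 7)/(g^2 + 5*g - 6)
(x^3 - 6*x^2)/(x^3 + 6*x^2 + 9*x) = x*(x - 6)/(x^2 + 6*x + 9)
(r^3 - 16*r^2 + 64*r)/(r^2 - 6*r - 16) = r*(r - 8)/(r + 2)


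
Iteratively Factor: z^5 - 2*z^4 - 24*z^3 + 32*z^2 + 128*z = (z + 2)*(z^4 - 4*z^3 - 16*z^2 + 64*z) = (z - 4)*(z + 2)*(z^3 - 16*z) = (z - 4)^2*(z + 2)*(z^2 + 4*z) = (z - 4)^2*(z + 2)*(z + 4)*(z)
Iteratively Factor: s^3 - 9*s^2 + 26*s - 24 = (s - 2)*(s^2 - 7*s + 12) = (s - 4)*(s - 2)*(s - 3)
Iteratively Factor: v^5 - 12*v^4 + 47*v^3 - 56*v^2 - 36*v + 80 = (v - 2)*(v^4 - 10*v^3 + 27*v^2 - 2*v - 40) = (v - 4)*(v - 2)*(v^3 - 6*v^2 + 3*v + 10) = (v - 4)*(v - 2)*(v + 1)*(v^2 - 7*v + 10) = (v - 4)*(v - 2)^2*(v + 1)*(v - 5)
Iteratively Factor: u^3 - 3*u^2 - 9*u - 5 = (u + 1)*(u^2 - 4*u - 5) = (u - 5)*(u + 1)*(u + 1)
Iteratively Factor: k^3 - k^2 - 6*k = (k - 3)*(k^2 + 2*k) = k*(k - 3)*(k + 2)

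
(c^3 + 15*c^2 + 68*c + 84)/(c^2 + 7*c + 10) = (c^2 + 13*c + 42)/(c + 5)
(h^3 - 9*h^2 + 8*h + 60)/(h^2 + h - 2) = (h^2 - 11*h + 30)/(h - 1)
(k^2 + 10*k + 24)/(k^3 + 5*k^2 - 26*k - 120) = 1/(k - 5)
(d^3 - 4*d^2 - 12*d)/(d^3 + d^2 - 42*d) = (d + 2)/(d + 7)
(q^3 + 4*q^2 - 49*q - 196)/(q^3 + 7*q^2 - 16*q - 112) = (q - 7)/(q - 4)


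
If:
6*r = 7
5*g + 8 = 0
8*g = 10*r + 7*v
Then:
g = -8/5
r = 7/6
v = -367/105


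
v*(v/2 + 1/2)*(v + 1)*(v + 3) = v^4/2 + 5*v^3/2 + 7*v^2/2 + 3*v/2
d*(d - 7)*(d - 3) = d^3 - 10*d^2 + 21*d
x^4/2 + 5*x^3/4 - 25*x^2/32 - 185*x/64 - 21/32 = (x/2 + 1)*(x - 3/2)*(x + 1/4)*(x + 7/4)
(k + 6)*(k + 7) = k^2 + 13*k + 42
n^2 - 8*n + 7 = (n - 7)*(n - 1)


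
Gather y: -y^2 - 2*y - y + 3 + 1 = -y^2 - 3*y + 4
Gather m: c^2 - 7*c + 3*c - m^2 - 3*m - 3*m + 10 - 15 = c^2 - 4*c - m^2 - 6*m - 5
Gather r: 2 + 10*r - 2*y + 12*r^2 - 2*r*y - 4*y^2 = 12*r^2 + r*(10 - 2*y) - 4*y^2 - 2*y + 2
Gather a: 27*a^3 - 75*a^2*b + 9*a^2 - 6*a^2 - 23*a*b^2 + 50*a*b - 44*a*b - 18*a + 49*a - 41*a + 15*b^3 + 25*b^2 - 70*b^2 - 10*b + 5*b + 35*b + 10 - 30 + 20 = 27*a^3 + a^2*(3 - 75*b) + a*(-23*b^2 + 6*b - 10) + 15*b^3 - 45*b^2 + 30*b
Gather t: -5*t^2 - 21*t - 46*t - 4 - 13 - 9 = -5*t^2 - 67*t - 26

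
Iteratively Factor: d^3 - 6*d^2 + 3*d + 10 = (d - 2)*(d^2 - 4*d - 5) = (d - 2)*(d + 1)*(d - 5)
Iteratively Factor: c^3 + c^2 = (c + 1)*(c^2) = c*(c + 1)*(c)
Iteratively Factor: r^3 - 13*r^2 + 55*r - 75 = (r - 5)*(r^2 - 8*r + 15) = (r - 5)^2*(r - 3)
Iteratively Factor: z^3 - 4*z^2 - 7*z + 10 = (z - 5)*(z^2 + z - 2) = (z - 5)*(z + 2)*(z - 1)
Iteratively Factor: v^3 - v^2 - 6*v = (v - 3)*(v^2 + 2*v) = v*(v - 3)*(v + 2)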